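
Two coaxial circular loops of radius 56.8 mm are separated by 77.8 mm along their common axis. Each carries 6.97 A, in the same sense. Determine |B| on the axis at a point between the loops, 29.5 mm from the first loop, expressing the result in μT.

Each loop contributes B = μ₀IR²/[2(R²+z²)^(3/2)] on the axis, with z measured from that loop.
Loop 1 (z = 0.0295 m): B₁ = 5.39×10⁻⁵ T. Loop 2 (z = 0.0483 m): B₂ = 3.41×10⁻⁵ T.
The fields add: B = B₁ + B₂ = 8.80×10⁻⁵ T.

B ≈ 88.0 μT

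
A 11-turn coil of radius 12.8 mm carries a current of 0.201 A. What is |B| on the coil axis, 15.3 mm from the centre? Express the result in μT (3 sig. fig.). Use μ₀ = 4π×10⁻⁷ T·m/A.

B ≈ 28.7 μT

For an N-turn flat coil, B = Nμ₀IR²/[2(R²+z²)^(3/2)] with R = 0.0128 m, z = 0.0153 m.
B = 11 × 2.61×10⁻⁶ T = 2.87×10⁻⁵ T.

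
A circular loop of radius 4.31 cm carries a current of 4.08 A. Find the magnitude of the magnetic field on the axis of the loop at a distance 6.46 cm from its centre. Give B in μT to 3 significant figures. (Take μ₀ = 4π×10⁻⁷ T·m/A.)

On the axis of a circular loop, B = μ₀IR² / [2(R²+z²)^(3/2)].
R² + z² = (0.0431)² + (0.0646)² = 0.006031 m², and (R²+z²)^(3/2) = 4.68×10⁻⁴ m³.
B = (4π×10⁻⁷ × 4.08 × 0.001858) / (2 × 4.68×10⁻⁴) = 1.02×10⁻⁵ T.

B ≈ 10.2 μT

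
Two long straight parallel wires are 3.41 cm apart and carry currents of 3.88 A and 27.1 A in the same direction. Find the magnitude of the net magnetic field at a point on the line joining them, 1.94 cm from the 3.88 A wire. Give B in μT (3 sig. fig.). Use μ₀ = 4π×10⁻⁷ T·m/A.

B ≈ 329 μT

Each long wire gives B = μ₀I/(2πd). Distances are d₁ = 0.0194 m and d₂ = 0.0147 m.
B₁ = 4.00×10⁻⁵ T, B₂ = 3.69×10⁻⁴ T.
Between parallel currents the two contributions point in opposite directions, so they subtract. B = |B₁ − B₂| = |4.00×10⁻⁵ − 3.69×10⁻⁴| = 3.29×10⁻⁴ T.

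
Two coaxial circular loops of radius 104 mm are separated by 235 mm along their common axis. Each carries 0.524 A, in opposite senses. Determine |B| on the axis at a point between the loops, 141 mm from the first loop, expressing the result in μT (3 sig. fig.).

B ≈ 0.630 μT

Each loop contributes B = μ₀IR²/[2(R²+z²)^(3/2)] on the axis, with z measured from that loop.
Loop 1 (z = 0.141 m): B₁ = 6.62×10⁻⁷ T. Loop 2 (z = 0.094 m): B₂ = 1.29×10⁻⁶ T.
The fields oppose: B = |B₁ − B₂| = 6.30×10⁻⁷ T.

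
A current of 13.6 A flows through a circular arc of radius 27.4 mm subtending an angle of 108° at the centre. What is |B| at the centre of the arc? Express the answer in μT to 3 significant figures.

B ≈ 93.6 μT

The Biot–Savart field of a circular arc at its centre is B = μ₀Iφ/(4πR), with φ = 1.885 rad.
B = (4π×10⁻⁷ × 13.6 × 1.885) / (4π × 0.0274) = 9.36×10⁻⁵ T.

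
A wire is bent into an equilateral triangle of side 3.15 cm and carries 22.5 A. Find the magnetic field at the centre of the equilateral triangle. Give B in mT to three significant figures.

B ≈ 1.29 mT

Each side is a finite straight segment at perpendicular distance d = a/(2 tan(π/3)) = 0.009093 m from the centre, with end-angles ±π/3.
One side contributes B₁ = (μ₀I/4πd)·2 sin(π/3) = 4.29×10⁻⁴ T.
All 3 sides add in the same direction: B = 3 × 4.29×10⁻⁴ = 1.29×10⁻³ T.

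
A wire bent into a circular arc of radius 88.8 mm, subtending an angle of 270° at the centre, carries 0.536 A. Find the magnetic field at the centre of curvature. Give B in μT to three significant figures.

B ≈ 2.84 μT

The Biot–Savart field of a circular arc at its centre is B = μ₀Iφ/(4πR), with φ = 4.712 rad.
B = (4π×10⁻⁷ × 0.536 × 4.712) / (4π × 0.0888) = 2.84×10⁻⁶ T.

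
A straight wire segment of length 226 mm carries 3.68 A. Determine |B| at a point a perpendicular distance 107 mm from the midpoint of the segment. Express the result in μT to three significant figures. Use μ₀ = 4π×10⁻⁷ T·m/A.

For a finite straight segment, B = (μ₀I/4πd)(sinθ₁ + sinθ₂), where θ₁, θ₂ are the angles from the perpendicular to each end.
The perpendicular from the point meets the wire at its midpoint, so each end is L/2 = 0.113 m away along the wire.
sinθ₁ = 0.113/√(0.113²+0.107²) = 0.7261; sinθ₂ = 0.113/√(0.113²+0.107²) = 0.7261.
B = (4π×10⁻⁷ × 3.68) / (4π × 0.107) × (0.7261 + 0.7261) = 4.99×10⁻⁶ T.

B ≈ 4.99 μT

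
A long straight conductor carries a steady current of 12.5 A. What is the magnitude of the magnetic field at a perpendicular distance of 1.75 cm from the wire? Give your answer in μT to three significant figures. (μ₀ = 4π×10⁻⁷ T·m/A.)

B ≈ 143 μT

For an infinitely long straight wire, B = μ₀I/(2πd).
B = (4π×10⁻⁷ × 12.5) / (2π × 0.0175) = 1.43×10⁻⁴ T.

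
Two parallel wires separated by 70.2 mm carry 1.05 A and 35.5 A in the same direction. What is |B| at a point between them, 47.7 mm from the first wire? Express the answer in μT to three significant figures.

B ≈ 311 μT

Each long wire gives B = μ₀I/(2πd). Distances are d₁ = 0.0477 m and d₂ = 0.0225 m.
B₁ = 4.40×10⁻⁶ T, B₂ = 3.16×10⁻⁴ T.
Between parallel currents the two contributions point in opposite directions, so they subtract. B = |B₁ − B₂| = |4.40×10⁻⁶ − 3.16×10⁻⁴| = 3.11×10⁻⁴ T.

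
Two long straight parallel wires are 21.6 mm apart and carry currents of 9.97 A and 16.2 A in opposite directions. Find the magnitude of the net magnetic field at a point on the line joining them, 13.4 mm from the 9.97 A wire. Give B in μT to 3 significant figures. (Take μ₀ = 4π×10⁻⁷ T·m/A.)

B ≈ 544 μT

Each long wire gives B = μ₀I/(2πd). Distances are d₁ = 0.0134 m and d₂ = 0.0082 m.
B₁ = 1.49×10⁻⁴ T, B₂ = 3.95×10⁻⁴ T.
Between antiparallel currents both contributions point the same way, so they add. B = B₁ + B₂ = 1.49×10⁻⁴ + 3.95×10⁻⁴ = 5.44×10⁻⁴ T.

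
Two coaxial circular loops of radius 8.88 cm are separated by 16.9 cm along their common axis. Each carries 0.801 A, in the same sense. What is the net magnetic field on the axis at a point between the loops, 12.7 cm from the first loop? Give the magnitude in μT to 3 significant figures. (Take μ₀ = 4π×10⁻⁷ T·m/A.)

Each loop contributes B = μ₀IR²/[2(R²+z²)^(3/2)] on the axis, with z measured from that loop.
Loop 1 (z = 0.127 m): B₁ = 1.07×10⁻⁶ T. Loop 2 (z = 0.042 m): B₂ = 4.19×10⁻⁶ T.
The fields add: B = B₁ + B₂ = 5.25×10⁻⁶ T.

B ≈ 5.25 μT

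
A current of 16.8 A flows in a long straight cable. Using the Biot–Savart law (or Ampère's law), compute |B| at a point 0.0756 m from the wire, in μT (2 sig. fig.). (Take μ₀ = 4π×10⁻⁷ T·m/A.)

For an infinitely long straight wire, B = μ₀I/(2πd).
B = (4π×10⁻⁷ × 16.8) / (2π × 0.0756) = 4.44×10⁻⁵ T.

B ≈ 44 μT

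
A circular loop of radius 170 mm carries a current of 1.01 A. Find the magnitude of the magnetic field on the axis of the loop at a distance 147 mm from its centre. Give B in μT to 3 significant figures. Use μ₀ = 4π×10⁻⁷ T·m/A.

B ≈ 1.62 μT

On the axis of a circular loop, B = μ₀IR² / [2(R²+z²)^(3/2)].
R² + z² = (0.17)² + (0.147)² = 0.05051 m², and (R²+z²)^(3/2) = 1.14×10⁻² m³.
B = (4π×10⁻⁷ × 1.01 × 0.0289) / (2 × 1.14×10⁻²) = 1.62×10⁻⁶ T.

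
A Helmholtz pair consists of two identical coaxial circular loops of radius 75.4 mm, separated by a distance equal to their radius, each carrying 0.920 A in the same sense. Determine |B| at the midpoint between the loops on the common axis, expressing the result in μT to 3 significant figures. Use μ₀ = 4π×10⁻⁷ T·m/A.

B ≈ 11.0 μT

Each loop contributes B = μ₀IR²/[2(R²+z²)^(3/2)] on the axis, with z measured from that loop.
Loop 1 (z = 0.0377 m): B₁ = 5.49×10⁻⁶ T. Loop 2 (z = 0.0377 m): B₂ = 5.49×10⁻⁶ T.
The fields add: B = B₁ + B₂ = 1.10×10⁻⁵ T.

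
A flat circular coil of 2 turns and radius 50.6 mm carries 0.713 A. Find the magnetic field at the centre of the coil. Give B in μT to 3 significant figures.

B ≈ 17.7 μT

For an N-turn flat coil, B = Nμ₀I/(2R) with R = 0.0506 m.
B = 2 × 8.85×10⁻⁶ T = 1.77×10⁻⁵ T.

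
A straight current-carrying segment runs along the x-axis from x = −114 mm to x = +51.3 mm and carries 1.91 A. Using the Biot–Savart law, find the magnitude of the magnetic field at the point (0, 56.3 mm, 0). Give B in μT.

For a finite straight segment, B = (μ₀I/4πd)(sinθ₁ + sinθ₂), where θ₁, θ₂ are the angles from the perpendicular to each end.
The perpendicular distance is d = 0.0563 m; the end-offsets along the wire are a = 0.114 m and b = 0.0513 m.
sinθ₁ = 0.114/√(0.114²+0.0563²) = 0.8966; sinθ₂ = 0.0513/√(0.0513²+0.0563²) = 0.6735.
B = (4π×10⁻⁷ × 1.91) / (4π × 0.0563) × (0.8966 + 0.6735) = 5.33×10⁻⁶ T.

B ≈ 5.33 μT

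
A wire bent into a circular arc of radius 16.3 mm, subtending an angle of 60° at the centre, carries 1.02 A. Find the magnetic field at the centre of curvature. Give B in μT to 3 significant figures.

The Biot–Savart field of a circular arc at its centre is B = μ₀Iφ/(4πR), with φ = 1.047 rad.
B = (4π×10⁻⁷ × 1.02 × 1.047) / (4π × 0.0163) = 6.55×10⁻⁶ T.

B ≈ 6.55 μT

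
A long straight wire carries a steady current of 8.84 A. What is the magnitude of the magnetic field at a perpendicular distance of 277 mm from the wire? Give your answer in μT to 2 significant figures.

B ≈ 6.4 μT

For an infinitely long straight wire, B = μ₀I/(2πd).
B = (4π×10⁻⁷ × 8.84) / (2π × 0.277) = 6.38×10⁻⁶ T.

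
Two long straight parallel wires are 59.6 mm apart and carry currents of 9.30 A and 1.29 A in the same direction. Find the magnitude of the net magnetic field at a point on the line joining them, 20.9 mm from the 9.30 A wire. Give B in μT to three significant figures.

Each long wire gives B = μ₀I/(2πd). Distances are d₁ = 0.0209 m and d₂ = 0.0387 m.
B₁ = 8.90×10⁻⁵ T, B₂ = 6.67×10⁻⁶ T.
Between parallel currents the two contributions point in opposite directions, so they subtract. B = |B₁ − B₂| = |8.90×10⁻⁵ − 6.67×10⁻⁶| = 8.23×10⁻⁵ T.

B ≈ 82.3 μT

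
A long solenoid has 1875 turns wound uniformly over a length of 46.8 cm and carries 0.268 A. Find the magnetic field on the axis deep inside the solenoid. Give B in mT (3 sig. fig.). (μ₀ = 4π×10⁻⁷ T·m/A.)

Inside a long solenoid, B = μ₀nI with n = 4006 turns/m.
B = 4π×10⁻⁷ × 4006 × 0.268 = 1.35×10⁻³ T.

B ≈ 1.35 mT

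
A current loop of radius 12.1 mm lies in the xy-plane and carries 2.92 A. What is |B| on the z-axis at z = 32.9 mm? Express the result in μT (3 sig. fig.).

B ≈ 6.24 μT

On the axis of a circular loop, B = μ₀IR² / [2(R²+z²)^(3/2)].
R² + z² = (0.0121)² + (0.0329)² = 0.001229 m², and (R²+z²)^(3/2) = 4.31×10⁻⁵ m³.
B = (4π×10⁻⁷ × 2.92 × 0.0001464) / (2 × 4.31×10⁻⁵) = 6.24×10⁻⁶ T.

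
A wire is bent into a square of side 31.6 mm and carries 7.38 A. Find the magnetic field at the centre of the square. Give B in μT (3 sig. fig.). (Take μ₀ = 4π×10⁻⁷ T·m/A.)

B ≈ 264 μT

Each side is a finite straight segment at perpendicular distance d = a/(2 tan(π/4)) = 0.0158 m from the centre, with end-angles ±π/4.
One side contributes B₁ = (μ₀I/4πd)·2 sin(π/4) = 6.61×10⁻⁵ T.
All 4 sides add in the same direction: B = 4 × 6.61×10⁻⁵ = 2.64×10⁻⁴ T.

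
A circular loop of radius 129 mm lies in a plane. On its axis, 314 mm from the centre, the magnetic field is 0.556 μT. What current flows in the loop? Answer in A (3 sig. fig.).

I ≈ 2.08 A

On the axis of a loop, B = μ₀IR²/[2(R²+z²)^(3/2)], so I = 2B(R²+z²)^(3/2)/(μ₀R²).
R² + z² = 0.01664 + 0.0986 = 0.1152 m²; raised to 3/2 gives 3.91×10⁻² m³.
I = 2 × 5.56×10⁻⁷ × 3.91×10⁻² / (1.26×10⁻⁶ × 0.01664) = 2.08 A.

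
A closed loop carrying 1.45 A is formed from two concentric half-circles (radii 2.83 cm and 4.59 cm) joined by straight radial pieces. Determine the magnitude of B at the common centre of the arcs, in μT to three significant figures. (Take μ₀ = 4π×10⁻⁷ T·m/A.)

B ≈ 6.17 μT

The radial connectors point toward the centre, so dl × r̂ = 0 and they contribute nothing.
Each semicircle gives μ₀I/(4R): inner arc 1.61×10⁻⁵ T, outer arc 9.92×10⁻⁶ T.
The two arcs carry current in opposite angular senses, so their fields oppose: B = |1.61×10⁻⁵ − 9.92×10⁻⁶| = 6.17×10⁻⁶ T.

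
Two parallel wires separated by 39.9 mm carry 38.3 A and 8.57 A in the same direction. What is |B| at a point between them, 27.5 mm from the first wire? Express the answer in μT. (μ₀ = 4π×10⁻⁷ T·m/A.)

B ≈ 140 μT

Each long wire gives B = μ₀I/(2πd). Distances are d₁ = 0.0275 m and d₂ = 0.0124 m.
B₁ = 2.79×10⁻⁴ T, B₂ = 1.38×10⁻⁴ T.
Between parallel currents the two contributions point in opposite directions, so they subtract. B = |B₁ − B₂| = |2.79×10⁻⁴ − 1.38×10⁻⁴| = 1.40×10⁻⁴ T.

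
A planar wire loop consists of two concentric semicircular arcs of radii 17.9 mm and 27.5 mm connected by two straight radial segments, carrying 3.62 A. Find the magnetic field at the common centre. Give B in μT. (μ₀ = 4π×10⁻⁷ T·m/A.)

B ≈ 22.2 μT

The radial connectors point toward the centre, so dl × r̂ = 0 and they contribute nothing.
Each semicircle gives μ₀I/(4R): inner arc 6.35×10⁻⁵ T, outer arc 4.14×10⁻⁵ T.
The two arcs carry current in opposite angular senses, so their fields oppose: B = |6.35×10⁻⁵ − 4.14×10⁻⁵| = 2.22×10⁻⁵ T.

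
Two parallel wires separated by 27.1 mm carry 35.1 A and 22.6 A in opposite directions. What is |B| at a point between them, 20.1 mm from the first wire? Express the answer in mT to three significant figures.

B ≈ 0.995 mT

Each long wire gives B = μ₀I/(2πd). Distances are d₁ = 0.0201 m and d₂ = 0.007 m.
B₁ = 3.49×10⁻⁴ T, B₂ = 6.46×10⁻⁴ T.
Between antiparallel currents both contributions point the same way, so they add. B = B₁ + B₂ = 3.49×10⁻⁴ + 6.46×10⁻⁴ = 9.95×10⁻⁴ T.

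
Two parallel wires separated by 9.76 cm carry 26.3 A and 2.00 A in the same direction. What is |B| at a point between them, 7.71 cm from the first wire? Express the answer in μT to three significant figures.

B ≈ 48.7 μT

Each long wire gives B = μ₀I/(2πd). Distances are d₁ = 0.0771 m and d₂ = 0.0205 m.
B₁ = 6.82×10⁻⁵ T, B₂ = 1.95×10⁻⁵ T.
Between parallel currents the two contributions point in opposite directions, so they subtract. B = |B₁ − B₂| = |6.82×10⁻⁵ − 1.95×10⁻⁵| = 4.87×10⁻⁵ T.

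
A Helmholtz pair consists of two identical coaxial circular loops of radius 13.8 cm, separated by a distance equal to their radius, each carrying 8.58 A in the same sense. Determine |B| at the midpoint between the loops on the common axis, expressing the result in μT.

B ≈ 55.9 μT

Each loop contributes B = μ₀IR²/[2(R²+z²)^(3/2)] on the axis, with z measured from that loop.
Loop 1 (z = 0.069 m): B₁ = 2.80×10⁻⁵ T. Loop 2 (z = 0.069 m): B₂ = 2.80×10⁻⁵ T.
The fields add: B = B₁ + B₂ = 5.59×10⁻⁵ T.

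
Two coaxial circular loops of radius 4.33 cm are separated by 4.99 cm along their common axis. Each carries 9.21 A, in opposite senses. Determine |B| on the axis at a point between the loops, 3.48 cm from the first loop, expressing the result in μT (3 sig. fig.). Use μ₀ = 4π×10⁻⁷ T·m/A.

B ≈ 49.2 μT

Each loop contributes B = μ₀IR²/[2(R²+z²)^(3/2)] on the axis, with z measured from that loop.
Loop 1 (z = 0.0348 m): B₁ = 6.33×10⁻⁵ T. Loop 2 (z = 0.0151 m): B₂ = 1.13×10⁻⁴ T.
The fields oppose: B = |B₁ − B₂| = 4.92×10⁻⁵ T.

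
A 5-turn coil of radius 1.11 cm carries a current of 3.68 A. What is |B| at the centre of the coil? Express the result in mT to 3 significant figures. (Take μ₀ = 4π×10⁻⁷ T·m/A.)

For an N-turn flat coil, B = Nμ₀I/(2R) with R = 0.0111 m.
B = 5 × 2.08×10⁻⁴ T = 1.04×10⁻³ T.

B ≈ 1.04 mT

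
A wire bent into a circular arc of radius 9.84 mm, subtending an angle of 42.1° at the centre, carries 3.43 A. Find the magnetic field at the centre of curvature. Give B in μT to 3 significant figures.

B ≈ 25.6 μT

The Biot–Savart field of a circular arc at its centre is B = μ₀Iφ/(4πR), with φ = 0.7348 rad.
B = (4π×10⁻⁷ × 3.43 × 0.7348) / (4π × 0.00984) = 2.56×10⁻⁵ T.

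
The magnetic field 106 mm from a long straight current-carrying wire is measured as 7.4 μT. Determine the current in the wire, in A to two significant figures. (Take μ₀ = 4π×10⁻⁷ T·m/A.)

For a long straight wire B = μ₀I/(2πd), so I = 2πdB/μ₀.
I = 2π × 0.106 × 7.40×10⁻⁶ / (4π×10⁻⁷) = 3.92 A.

I ≈ 3.9 A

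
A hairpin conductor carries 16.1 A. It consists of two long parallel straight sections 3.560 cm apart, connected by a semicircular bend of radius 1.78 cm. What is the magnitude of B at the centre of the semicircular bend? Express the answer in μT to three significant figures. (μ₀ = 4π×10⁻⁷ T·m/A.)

B ≈ 465 μT

The semicircular arc contributes B_arc = μ₀I·π/(4πR) = μ₀I/(4R) = 2.84×10⁻⁴ T.
Each semi-infinite lead is at perpendicular distance R = 0.0178 m from the centre, with the perpendicular foot at its near end, so it contributes μ₀I/(4πR); both point the same way, together 1.81×10⁻⁴ T.
Arc and leads all point the same direction: B = 2.84×10⁻⁴ + 1.81×10⁻⁴ = 4.65×10⁻⁴ T.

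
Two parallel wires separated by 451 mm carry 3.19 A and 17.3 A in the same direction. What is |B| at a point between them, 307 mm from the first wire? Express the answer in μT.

B ≈ 21.9 μT

Each long wire gives B = μ₀I/(2πd). Distances are d₁ = 0.307 m and d₂ = 0.144 m.
B₁ = 2.08×10⁻⁶ T, B₂ = 2.40×10⁻⁵ T.
Between parallel currents the two contributions point in opposite directions, so they subtract. B = |B₁ − B₂| = |2.08×10⁻⁶ − 2.40×10⁻⁵| = 2.19×10⁻⁵ T.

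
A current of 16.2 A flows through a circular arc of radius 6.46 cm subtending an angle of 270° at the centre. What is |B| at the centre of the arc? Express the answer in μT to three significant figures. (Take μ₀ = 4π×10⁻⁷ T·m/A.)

The Biot–Savart field of a circular arc at its centre is B = μ₀Iφ/(4πR), with φ = 4.712 rad.
B = (4π×10⁻⁷ × 16.2 × 4.712) / (4π × 0.0646) = 1.18×10⁻⁴ T.

B ≈ 118 μT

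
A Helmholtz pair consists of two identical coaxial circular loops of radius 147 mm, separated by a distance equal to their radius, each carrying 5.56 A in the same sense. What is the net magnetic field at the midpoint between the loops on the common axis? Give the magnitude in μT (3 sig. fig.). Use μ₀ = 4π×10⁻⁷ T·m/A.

B ≈ 34.0 μT

Each loop contributes B = μ₀IR²/[2(R²+z²)^(3/2)] on the axis, with z measured from that loop.
Loop 1 (z = 0.0735 m): B₁ = 1.70×10⁻⁵ T. Loop 2 (z = 0.0735 m): B₂ = 1.70×10⁻⁵ T.
The fields add: B = B₁ + B₂ = 3.40×10⁻⁵ T.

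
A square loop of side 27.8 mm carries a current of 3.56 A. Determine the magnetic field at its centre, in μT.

Each side is a finite straight segment at perpendicular distance d = a/(2 tan(π/4)) = 0.0139 m from the centre, with end-angles ±π/4.
One side contributes B₁ = (μ₀I/4πd)·2 sin(π/4) = 3.62×10⁻⁵ T.
All 4 sides add in the same direction: B = 4 × 3.62×10⁻⁵ = 1.45×10⁻⁴ T.

B ≈ 145 μT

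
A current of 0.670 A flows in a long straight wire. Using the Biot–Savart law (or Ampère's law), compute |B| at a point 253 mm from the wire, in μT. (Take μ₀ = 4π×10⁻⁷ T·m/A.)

B ≈ 0.530 μT

For an infinitely long straight wire, B = μ₀I/(2πd).
B = (4π×10⁻⁷ × 0.670) / (2π × 0.253) = 5.30×10⁻⁷ T.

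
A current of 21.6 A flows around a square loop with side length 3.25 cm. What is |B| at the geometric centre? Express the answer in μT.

Each side is a finite straight segment at perpendicular distance d = a/(2 tan(π/4)) = 0.01625 m from the centre, with end-angles ±π/4.
One side contributes B₁ = (μ₀I/4πd)·2 sin(π/4) = 1.88×10⁻⁴ T.
All 4 sides add in the same direction: B = 4 × 1.88×10⁻⁴ = 7.52×10⁻⁴ T.

B ≈ 752 μT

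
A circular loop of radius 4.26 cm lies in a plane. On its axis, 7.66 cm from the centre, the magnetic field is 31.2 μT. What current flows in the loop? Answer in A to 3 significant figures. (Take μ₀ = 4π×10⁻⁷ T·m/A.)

I ≈ 18.4 A

On the axis of a loop, B = μ₀IR²/[2(R²+z²)^(3/2)], so I = 2B(R²+z²)^(3/2)/(μ₀R²).
R² + z² = 0.001815 + 0.005868 = 0.007682 m²; raised to 3/2 gives 6.73×10⁻⁴ m³.
I = 2 × 3.12×10⁻⁵ × 6.73×10⁻⁴ / (1.26×10⁻⁶ × 0.001815) = 18.4 A.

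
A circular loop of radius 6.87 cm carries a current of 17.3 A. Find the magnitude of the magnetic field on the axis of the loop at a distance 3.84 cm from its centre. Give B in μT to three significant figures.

On the axis of a circular loop, B = μ₀IR² / [2(R²+z²)^(3/2)].
R² + z² = (0.0687)² + (0.0384)² = 0.006194 m², and (R²+z²)^(3/2) = 4.88×10⁻⁴ m³.
B = (4π×10⁻⁷ × 17.3 × 0.00472) / (2 × 4.88×10⁻⁴) = 1.05×10⁻⁴ T.

B ≈ 105 μT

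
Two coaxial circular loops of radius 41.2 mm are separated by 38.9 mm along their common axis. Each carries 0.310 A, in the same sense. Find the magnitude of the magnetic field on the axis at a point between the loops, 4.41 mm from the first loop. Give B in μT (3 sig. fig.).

B ≈ 6.78 μT

Each loop contributes B = μ₀IR²/[2(R²+z²)^(3/2)] on the axis, with z measured from that loop.
Loop 1 (z = 0.00441 m): B₁ = 4.65×10⁻⁶ T. Loop 2 (z = 0.03449 m): B₂ = 2.13×10⁻⁶ T.
The fields add: B = B₁ + B₂ = 6.78×10⁻⁶ T.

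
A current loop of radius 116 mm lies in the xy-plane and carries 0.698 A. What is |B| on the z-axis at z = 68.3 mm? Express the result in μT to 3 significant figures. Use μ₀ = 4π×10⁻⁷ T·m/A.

B ≈ 2.42 μT

On the axis of a circular loop, B = μ₀IR² / [2(R²+z²)^(3/2)].
R² + z² = (0.116)² + (0.0683)² = 0.01812 m², and (R²+z²)^(3/2) = 2.44×10⁻³ m³.
B = (4π×10⁻⁷ × 0.698 × 0.01346) / (2 × 2.44×10⁻³) = 2.42×10⁻⁶ T.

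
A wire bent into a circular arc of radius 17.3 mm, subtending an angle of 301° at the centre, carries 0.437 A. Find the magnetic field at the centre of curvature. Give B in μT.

The Biot–Savart field of a circular arc at its centre is B = μ₀Iφ/(4πR), with φ = 5.253 rad.
B = (4π×10⁻⁷ × 0.437 × 5.253) / (4π × 0.0173) = 1.33×10⁻⁵ T.

B ≈ 13.3 μT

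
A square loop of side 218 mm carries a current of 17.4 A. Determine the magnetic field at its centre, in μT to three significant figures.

B ≈ 90.3 μT

Each side is a finite straight segment at perpendicular distance d = a/(2 tan(π/4)) = 0.109 m from the centre, with end-angles ±π/4.
One side contributes B₁ = (μ₀I/4πd)·2 sin(π/4) = 2.26×10⁻⁵ T.
All 4 sides add in the same direction: B = 4 × 2.26×10⁻⁵ = 9.03×10⁻⁵ T.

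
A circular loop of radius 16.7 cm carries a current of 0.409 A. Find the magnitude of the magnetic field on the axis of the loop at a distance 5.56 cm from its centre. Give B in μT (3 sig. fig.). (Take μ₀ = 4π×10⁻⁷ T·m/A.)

On the axis of a circular loop, B = μ₀IR² / [2(R²+z²)^(3/2)].
R² + z² = (0.167)² + (0.0556)² = 0.03098 m², and (R²+z²)^(3/2) = 5.45×10⁻³ m³.
B = (4π×10⁻⁷ × 0.409 × 0.02789) / (2 × 5.45×10⁻³) = 1.31×10⁻⁶ T.

B ≈ 1.31 μT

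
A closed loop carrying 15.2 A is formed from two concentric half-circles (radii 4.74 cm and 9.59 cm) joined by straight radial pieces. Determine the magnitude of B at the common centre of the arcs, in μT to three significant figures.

B ≈ 50.9 μT

The radial connectors point toward the centre, so dl × r̂ = 0 and they contribute nothing.
Each semicircle gives μ₀I/(4R): inner arc 1.01×10⁻⁴ T, outer arc 4.98×10⁻⁵ T.
The two arcs carry current in opposite angular senses, so their fields oppose: B = |1.01×10⁻⁴ − 4.98×10⁻⁵| = 5.09×10⁻⁵ T.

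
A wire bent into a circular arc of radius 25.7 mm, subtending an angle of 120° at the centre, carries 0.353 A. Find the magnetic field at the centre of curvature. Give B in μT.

B ≈ 2.88 μT

The Biot–Savart field of a circular arc at its centre is B = μ₀Iφ/(4πR), with φ = 2.094 rad.
B = (4π×10⁻⁷ × 0.353 × 2.094) / (4π × 0.0257) = 2.88×10⁻⁶ T.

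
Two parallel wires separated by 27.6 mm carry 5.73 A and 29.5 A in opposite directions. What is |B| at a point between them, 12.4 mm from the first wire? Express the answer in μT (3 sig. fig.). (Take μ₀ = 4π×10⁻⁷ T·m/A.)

B ≈ 481 μT

Each long wire gives B = μ₀I/(2πd). Distances are d₁ = 0.0124 m and d₂ = 0.0152 m.
B₁ = 9.24×10⁻⁵ T, B₂ = 3.88×10⁻⁴ T.
Between antiparallel currents both contributions point the same way, so they add. B = B₁ + B₂ = 9.24×10⁻⁵ + 3.88×10⁻⁴ = 4.81×10⁻⁴ T.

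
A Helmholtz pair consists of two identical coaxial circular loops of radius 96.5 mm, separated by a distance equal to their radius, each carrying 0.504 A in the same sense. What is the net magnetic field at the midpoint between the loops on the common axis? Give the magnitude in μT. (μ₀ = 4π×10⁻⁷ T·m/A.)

B ≈ 4.70 μT

Each loop contributes B = μ₀IR²/[2(R²+z²)^(3/2)] on the axis, with z measured from that loop.
Loop 1 (z = 0.04825 m): B₁ = 2.35×10⁻⁶ T. Loop 2 (z = 0.04825 m): B₂ = 2.35×10⁻⁶ T.
The fields add: B = B₁ + B₂ = 4.70×10⁻⁶ T.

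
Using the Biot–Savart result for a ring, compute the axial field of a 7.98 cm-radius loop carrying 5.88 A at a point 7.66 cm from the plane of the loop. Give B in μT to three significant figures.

On the axis of a circular loop, B = μ₀IR² / [2(R²+z²)^(3/2)].
R² + z² = (0.0798)² + (0.0766)² = 0.01224 m², and (R²+z²)^(3/2) = 1.35×10⁻³ m³.
B = (4π×10⁻⁷ × 5.88 × 0.006368) / (2 × 1.35×10⁻³) = 1.74×10⁻⁵ T.

B ≈ 17.4 μT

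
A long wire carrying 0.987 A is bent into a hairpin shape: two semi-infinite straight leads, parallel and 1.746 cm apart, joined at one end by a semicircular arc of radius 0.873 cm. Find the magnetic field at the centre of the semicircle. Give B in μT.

B ≈ 58.1 μT

The semicircular arc contributes B_arc = μ₀I·π/(4πR) = μ₀I/(4R) = 3.55×10⁻⁵ T.
Each semi-infinite lead is at perpendicular distance R = 0.00873 m from the centre, with the perpendicular foot at its near end, so it contributes μ₀I/(4πR); both point the same way, together 2.26×10⁻⁵ T.
Arc and leads all point the same direction: B = 3.55×10⁻⁵ + 2.26×10⁻⁵ = 5.81×10⁻⁵ T.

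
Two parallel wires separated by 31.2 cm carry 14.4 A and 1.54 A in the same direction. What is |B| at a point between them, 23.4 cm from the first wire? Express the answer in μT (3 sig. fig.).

B ≈ 8.36 μT

Each long wire gives B = μ₀I/(2πd). Distances are d₁ = 0.234 m and d₂ = 0.078 m.
B₁ = 1.23×10⁻⁵ T, B₂ = 3.95×10⁻⁶ T.
Between parallel currents the two contributions point in opposite directions, so they subtract. B = |B₁ − B₂| = |1.23×10⁻⁵ − 3.95×10⁻⁶| = 8.36×10⁻⁶ T.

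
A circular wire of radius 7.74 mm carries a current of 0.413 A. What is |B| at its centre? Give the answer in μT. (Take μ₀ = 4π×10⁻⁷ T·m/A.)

At the centre of a circular loop the Biot–Savart law gives B = μ₀I/(2R).
B = (4π×10⁻⁷ × 0.413) / (2 × 0.00774) = 3.35×10⁻⁵ T.

B ≈ 33.5 μT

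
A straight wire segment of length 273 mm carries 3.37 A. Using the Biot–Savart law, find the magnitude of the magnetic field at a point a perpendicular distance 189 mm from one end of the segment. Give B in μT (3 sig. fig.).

B ≈ 1.47 μT

For a finite straight segment, B = (μ₀I/4πd)(sinθ₁ + sinθ₂), where θ₁, θ₂ are the angles from the perpendicular to each end.
The perpendicular foot is at one end, so the two end-offsets along the wire are 0 and L = 0.273 m.
sinθ₁ = 0/√(0²+0.189²) = 0.0000; sinθ₂ = 0.273/√(0.273²+0.189²) = 0.8222.
B = (4π×10⁻⁷ × 3.37) / (4π × 0.189) × (0.0000 + 0.8222) = 1.47×10⁻⁶ T.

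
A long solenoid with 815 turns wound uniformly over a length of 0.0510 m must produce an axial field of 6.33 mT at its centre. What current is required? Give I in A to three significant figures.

I ≈ 0.315 A

Inside a long solenoid B = μ₀nI with n = 1.598×10⁴ m⁻¹, so I = B/(μ₀n).
I = 6.33×10⁻³ / (4π×10⁻⁷ × 1.598×10⁴) = 0.315 A.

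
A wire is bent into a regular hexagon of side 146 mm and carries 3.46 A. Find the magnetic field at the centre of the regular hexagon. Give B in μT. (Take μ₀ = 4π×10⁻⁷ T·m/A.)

Each side is a finite straight segment at perpendicular distance d = a/(2 tan(π/6)) = 0.1264 m from the centre, with end-angles ±π/6.
One side contributes B₁ = (μ₀I/4πd)·2 sin(π/6) = 2.74×10⁻⁶ T.
All 6 sides add in the same direction: B = 6 × 2.74×10⁻⁶ = 1.64×10⁻⁵ T.

B ≈ 16.4 μT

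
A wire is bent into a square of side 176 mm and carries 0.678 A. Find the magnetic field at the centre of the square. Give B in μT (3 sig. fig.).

Each side is a finite straight segment at perpendicular distance d = a/(2 tan(π/4)) = 0.088 m from the centre, with end-angles ±π/4.
One side contributes B₁ = (μ₀I/4πd)·2 sin(π/4) = 1.09×10⁻⁶ T.
All 4 sides add in the same direction: B = 4 × 1.09×10⁻⁶ = 4.36×10⁻⁶ T.

B ≈ 4.36 μT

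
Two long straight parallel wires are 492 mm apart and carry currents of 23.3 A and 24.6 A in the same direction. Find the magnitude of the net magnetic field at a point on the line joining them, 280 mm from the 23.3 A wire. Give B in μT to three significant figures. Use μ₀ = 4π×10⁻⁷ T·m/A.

Each long wire gives B = μ₀I/(2πd). Distances are d₁ = 0.28 m and d₂ = 0.212 m.
B₁ = 1.66×10⁻⁵ T, B₂ = 2.32×10⁻⁵ T.
Between parallel currents the two contributions point in opposite directions, so they subtract. B = |B₁ − B₂| = |1.66×10⁻⁵ − 2.32×10⁻⁵| = 6.56×10⁻⁶ T.

B ≈ 6.56 μT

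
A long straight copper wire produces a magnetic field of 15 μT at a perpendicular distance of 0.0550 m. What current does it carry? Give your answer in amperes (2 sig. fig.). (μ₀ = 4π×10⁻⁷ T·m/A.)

For a long straight wire B = μ₀I/(2πd), so I = 2πdB/μ₀.
I = 2π × 0.055 × 1.50×10⁻⁵ / (4π×10⁻⁷) = 4.12 A.

I ≈ 4.1 A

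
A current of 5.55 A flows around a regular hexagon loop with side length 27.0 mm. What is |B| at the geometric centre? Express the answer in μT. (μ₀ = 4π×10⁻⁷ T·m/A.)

Each side is a finite straight segment at perpendicular distance d = a/(2 tan(π/6)) = 0.02338 m from the centre, with end-angles ±π/6.
One side contributes B₁ = (μ₀I/4πd)·2 sin(π/6) = 2.37×10⁻⁵ T.
All 6 sides add in the same direction: B = 6 × 2.37×10⁻⁵ = 1.42×10⁻⁴ T.

B ≈ 142 μT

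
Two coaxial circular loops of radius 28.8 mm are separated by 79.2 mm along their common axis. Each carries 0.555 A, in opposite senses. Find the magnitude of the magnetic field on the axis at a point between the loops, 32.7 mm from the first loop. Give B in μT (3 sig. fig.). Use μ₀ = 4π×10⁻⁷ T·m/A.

B ≈ 1.73 μT

Each loop contributes B = μ₀IR²/[2(R²+z²)^(3/2)] on the axis, with z measured from that loop.
Loop 1 (z = 0.0327 m): B₁ = 3.50×10⁻⁶ T. Loop 2 (z = 0.0465 m): B₂ = 1.77×10⁻⁶ T.
The fields oppose: B = |B₁ − B₂| = 1.73×10⁻⁶ T.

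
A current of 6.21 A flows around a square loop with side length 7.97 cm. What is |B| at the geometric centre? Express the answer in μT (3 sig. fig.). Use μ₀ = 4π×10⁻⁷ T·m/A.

Each side is a finite straight segment at perpendicular distance d = a/(2 tan(π/4)) = 0.03985 m from the centre, with end-angles ±π/4.
One side contributes B₁ = (μ₀I/4πd)·2 sin(π/4) = 2.20×10⁻⁵ T.
All 4 sides add in the same direction: B = 4 × 2.20×10⁻⁵ = 8.82×10⁻⁵ T.

B ≈ 88.2 μT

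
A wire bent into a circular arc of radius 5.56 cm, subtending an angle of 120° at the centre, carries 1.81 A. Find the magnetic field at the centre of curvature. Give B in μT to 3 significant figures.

B ≈ 6.82 μT

The Biot–Savart field of a circular arc at its centre is B = μ₀Iφ/(4πR), with φ = 2.094 rad.
B = (4π×10⁻⁷ × 1.81 × 2.094) / (4π × 0.0556) = 6.82×10⁻⁶ T.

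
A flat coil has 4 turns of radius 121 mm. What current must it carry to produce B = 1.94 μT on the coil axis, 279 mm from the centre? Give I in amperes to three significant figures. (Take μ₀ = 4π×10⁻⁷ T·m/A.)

For an N-turn coil, B = Nμ₀IR²/[2(R²+z²)^(3/2)] with R = 0.121 m, z = 0.279 m, so I = 2B(R²+z²)^(3/2)/(Nμ₀R²) = 2 × 1.94×10⁻⁶ × 2.81×10⁻² / (4 × 4π×10⁻⁷ × 0.01464) = 1.48 A.

I ≈ 1.48 A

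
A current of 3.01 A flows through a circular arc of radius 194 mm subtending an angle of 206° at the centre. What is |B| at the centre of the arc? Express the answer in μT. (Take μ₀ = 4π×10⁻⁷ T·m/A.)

The Biot–Savart field of a circular arc at its centre is B = μ₀Iφ/(4πR), with φ = 3.595 rad.
B = (4π×10⁻⁷ × 3.01 × 3.595) / (4π × 0.194) = 5.58×10⁻⁶ T.

B ≈ 5.58 μT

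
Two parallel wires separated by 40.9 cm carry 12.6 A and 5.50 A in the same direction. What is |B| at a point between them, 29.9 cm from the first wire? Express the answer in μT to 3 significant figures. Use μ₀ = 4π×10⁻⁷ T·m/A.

Each long wire gives B = μ₀I/(2πd). Distances are d₁ = 0.299 m and d₂ = 0.11 m.
B₁ = 8.43×10⁻⁶ T, B₂ = 1.00×10⁻⁵ T.
Between parallel currents the two contributions point in opposite directions, so they subtract. B = |B₁ − B₂| = |8.43×10⁻⁶ − 1.00×10⁻⁵| = 1.57×10⁻⁶ T.

B ≈ 1.57 μT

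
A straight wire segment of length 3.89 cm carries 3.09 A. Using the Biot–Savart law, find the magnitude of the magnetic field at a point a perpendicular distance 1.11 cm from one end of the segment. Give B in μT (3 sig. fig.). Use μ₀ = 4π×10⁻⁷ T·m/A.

For a finite straight segment, B = (μ₀I/4πd)(sinθ₁ + sinθ₂), where θ₁, θ₂ are the angles from the perpendicular to each end.
The perpendicular foot is at one end, so the two end-offsets along the wire are 0 and L = 0.0389 m.
sinθ₁ = 0/√(0²+0.0111²) = 0.0000; sinθ₂ = 0.0389/√(0.0389²+0.0111²) = 0.9616.
B = (4π×10⁻⁷ × 3.09) / (4π × 0.0111) × (0.0000 + 0.9616) = 2.68×10⁻⁵ T.

B ≈ 26.8 μT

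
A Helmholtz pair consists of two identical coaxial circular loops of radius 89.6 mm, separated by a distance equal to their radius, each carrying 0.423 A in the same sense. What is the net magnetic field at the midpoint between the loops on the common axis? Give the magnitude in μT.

B ≈ 4.24 μT

Each loop contributes B = μ₀IR²/[2(R²+z²)^(3/2)] on the axis, with z measured from that loop.
Loop 1 (z = 0.0448 m): B₁ = 2.12×10⁻⁶ T. Loop 2 (z = 0.0448 m): B₂ = 2.12×10⁻⁶ T.
The fields add: B = B₁ + B₂ = 4.24×10⁻⁶ T.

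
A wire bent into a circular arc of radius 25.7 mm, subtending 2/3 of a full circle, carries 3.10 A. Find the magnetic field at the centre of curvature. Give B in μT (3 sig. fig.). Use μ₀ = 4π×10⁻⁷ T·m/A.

The Biot–Savart field of a circular arc at its centre is B = μ₀Iφ/(4πR), with φ = 4.189 rad.
B = (4π×10⁻⁷ × 3.10 × 4.189) / (4π × 0.0257) = 5.05×10⁻⁵ T.

B ≈ 50.5 μT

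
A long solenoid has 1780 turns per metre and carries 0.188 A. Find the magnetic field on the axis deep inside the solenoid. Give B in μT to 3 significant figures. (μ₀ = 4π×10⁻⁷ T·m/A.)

Inside a long solenoid, B = μ₀nI with n = 1780 turns/m.
B = 4π×10⁻⁷ × 1780 × 0.188 = 4.21×10⁻⁴ T.

B ≈ 421 μT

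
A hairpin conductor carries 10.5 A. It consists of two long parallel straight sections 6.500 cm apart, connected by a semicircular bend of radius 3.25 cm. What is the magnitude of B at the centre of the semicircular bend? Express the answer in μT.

B ≈ 166 μT

The semicircular arc contributes B_arc = μ₀I·π/(4πR) = μ₀I/(4R) = 1.01×10⁻⁴ T.
Each semi-infinite lead is at perpendicular distance R = 0.0325 m from the centre, with the perpendicular foot at its near end, so it contributes μ₀I/(4πR); both point the same way, together 6.46×10⁻⁵ T.
Arc and leads all point the same direction: B = 1.01×10⁻⁴ + 6.46×10⁻⁵ = 1.66×10⁻⁴ T.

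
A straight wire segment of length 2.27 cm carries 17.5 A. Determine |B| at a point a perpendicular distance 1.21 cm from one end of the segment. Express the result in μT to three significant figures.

B ≈ 128 μT

For a finite straight segment, B = (μ₀I/4πd)(sinθ₁ + sinθ₂), where θ₁, θ₂ are the angles from the perpendicular to each end.
The perpendicular foot is at one end, so the two end-offsets along the wire are 0 and L = 0.0227 m.
sinθ₁ = 0/√(0²+0.0121²) = 0.0000; sinθ₂ = 0.0227/√(0.0227²+0.0121²) = 0.8825.
B = (4π×10⁻⁷ × 17.5) / (4π × 0.0121) × (0.0000 + 0.8825) = 1.28×10⁻⁴ T.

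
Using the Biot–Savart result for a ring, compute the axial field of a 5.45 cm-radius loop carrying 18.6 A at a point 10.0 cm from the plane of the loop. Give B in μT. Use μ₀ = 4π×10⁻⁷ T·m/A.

On the axis of a circular loop, B = μ₀IR² / [2(R²+z²)^(3/2)].
R² + z² = (0.0545)² + (0.1)² = 0.01297 m², and (R²+z²)^(3/2) = 1.48×10⁻³ m³.
B = (4π×10⁻⁷ × 18.6 × 0.00297) / (2 × 1.48×10⁻³) = 2.35×10⁻⁵ T.

B ≈ 23.5 μT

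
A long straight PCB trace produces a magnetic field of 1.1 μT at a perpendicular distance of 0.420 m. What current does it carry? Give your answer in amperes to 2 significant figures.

For a long straight wire B = μ₀I/(2πd), so I = 2πdB/μ₀.
I = 2π × 0.42 × 1.10×10⁻⁶ / (4π×10⁻⁷) = 2.31 A.

I ≈ 2.3 A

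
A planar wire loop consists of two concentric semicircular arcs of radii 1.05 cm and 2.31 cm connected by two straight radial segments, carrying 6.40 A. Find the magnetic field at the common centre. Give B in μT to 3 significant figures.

B ≈ 104 μT

The radial connectors point toward the centre, so dl × r̂ = 0 and they contribute nothing.
Each semicircle gives μ₀I/(4R): inner arc 1.91×10⁻⁴ T, outer arc 8.70×10⁻⁵ T.
The two arcs carry current in opposite angular senses, so their fields oppose: B = |1.91×10⁻⁴ − 8.70×10⁻⁵| = 1.04×10⁻⁴ T.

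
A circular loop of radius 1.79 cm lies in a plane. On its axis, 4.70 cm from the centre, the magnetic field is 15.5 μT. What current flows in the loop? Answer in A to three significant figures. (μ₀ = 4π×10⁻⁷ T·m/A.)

I ≈ 9.79 A

On the axis of a loop, B = μ₀IR²/[2(R²+z²)^(3/2)], so I = 2B(R²+z²)^(3/2)/(μ₀R²).
R² + z² = 0.0003204 + 0.002209 = 0.002529 m²; raised to 3/2 gives 1.27×10⁻⁴ m³.
I = 2 × 1.55×10⁻⁵ × 1.27×10⁻⁴ / (1.26×10⁻⁶ × 0.0003204) = 9.79 A.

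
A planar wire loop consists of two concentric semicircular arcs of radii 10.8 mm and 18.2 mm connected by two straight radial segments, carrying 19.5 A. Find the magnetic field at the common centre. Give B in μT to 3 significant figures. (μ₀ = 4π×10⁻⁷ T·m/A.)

B ≈ 231 μT

The radial connectors point toward the centre, so dl × r̂ = 0 and they contribute nothing.
Each semicircle gives μ₀I/(4R): inner arc 5.67×10⁻⁴ T, outer arc 3.37×10⁻⁴ T.
The two arcs carry current in opposite angular senses, so their fields oppose: B = |5.67×10⁻⁴ − 3.37×10⁻⁴| = 2.31×10⁻⁴ T.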